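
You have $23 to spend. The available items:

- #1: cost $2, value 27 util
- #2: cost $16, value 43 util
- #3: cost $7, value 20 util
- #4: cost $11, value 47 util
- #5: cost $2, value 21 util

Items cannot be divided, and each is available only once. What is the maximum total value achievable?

115 util

Check high-value combinations within $23:
- #1+#3+#4+#5: cost 2+7+11+2=22, value 27+20+47+21=115
- #1+#4+#5: cost 2+11+2=15, value 27+47+21=95
- #1+#3+#4: cost 2+7+11=20, value 27+20+47=94
Best: 115 util.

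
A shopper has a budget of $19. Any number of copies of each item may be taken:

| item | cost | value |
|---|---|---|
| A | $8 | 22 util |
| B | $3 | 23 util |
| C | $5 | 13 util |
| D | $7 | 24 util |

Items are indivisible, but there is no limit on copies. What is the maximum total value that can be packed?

Best value-per-unit is B at 23/3, and filling with it alone uses cost 6×3=18. No mix of the others beats 6×23 = 138.

138 util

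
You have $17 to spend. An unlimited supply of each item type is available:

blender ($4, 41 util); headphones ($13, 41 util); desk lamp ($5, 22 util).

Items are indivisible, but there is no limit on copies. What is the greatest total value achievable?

Best value-per-unit is blender at 41/4, and filling with it alone uses cost 4×4=16. No mix of the others beats 4×41 = 164.

164 util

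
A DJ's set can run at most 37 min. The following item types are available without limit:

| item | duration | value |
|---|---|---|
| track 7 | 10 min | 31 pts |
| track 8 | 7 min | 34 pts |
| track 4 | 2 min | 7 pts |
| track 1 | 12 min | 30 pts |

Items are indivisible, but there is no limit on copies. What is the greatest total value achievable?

Best value-per-unit is track 8 at 34/7; filling with it alone gives 5×34 = 170.
Optimal mix: 5×track 8 + 1×track 4 → duration 37, value 177.

177 pts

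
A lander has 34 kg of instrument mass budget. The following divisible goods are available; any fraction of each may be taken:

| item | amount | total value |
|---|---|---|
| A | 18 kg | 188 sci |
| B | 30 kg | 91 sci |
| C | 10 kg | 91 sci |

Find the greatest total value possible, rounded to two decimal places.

297.20

Take in order of value per unit:
- A (188/18 per unit): all 18 → value 188, running total 188.00
- C (91/10 per unit): all 10 → value 91, running total 279.00
- B (91/30 per unit): 6 of 30 → value 6×91/30 = 18.2000, running total 297.20
Total 297.20.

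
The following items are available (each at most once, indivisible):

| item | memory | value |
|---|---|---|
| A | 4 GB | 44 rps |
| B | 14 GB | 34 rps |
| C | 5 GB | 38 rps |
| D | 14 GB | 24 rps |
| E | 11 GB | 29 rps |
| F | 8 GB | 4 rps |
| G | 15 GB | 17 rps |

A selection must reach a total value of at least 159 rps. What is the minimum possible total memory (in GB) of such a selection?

Subsets with value ≥ 159, sorted by total memory:
- A+B+C+D+E: memory 48, value 169
- A+B+C+E+G: memory 49, value 162
- A+B+C+D+E+F: memory 56, value 173
- A+B+C+E+F+G: memory 57, value 166
Minimum memory: 48 GB.

48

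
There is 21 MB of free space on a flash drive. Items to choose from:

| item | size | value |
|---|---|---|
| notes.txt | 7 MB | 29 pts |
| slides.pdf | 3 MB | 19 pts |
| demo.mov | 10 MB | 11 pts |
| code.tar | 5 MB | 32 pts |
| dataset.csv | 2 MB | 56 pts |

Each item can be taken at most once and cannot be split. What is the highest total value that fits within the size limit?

136 pts

Check high-value combinations within 21 MB:
- notes.txt+slides.pdf+code.tar+dataset.csv: size 7+3+5+2=17, value 29+19+32+56=136
- slides.pdf+demo.mov+code.tar+dataset.csv: size 3+10+5+2=20, value 19+11+32+56=118
- notes.txt+code.tar+dataset.csv: size 7+5+2=14, value 29+32+56=117
- slides.pdf+code.tar+dataset.csv: size 3+5+2=10, value 19+32+56=107
- notes.txt+slides.pdf+dataset.csv: size 7+3+2=12, value 29+19+56=104
Best: 136 pts.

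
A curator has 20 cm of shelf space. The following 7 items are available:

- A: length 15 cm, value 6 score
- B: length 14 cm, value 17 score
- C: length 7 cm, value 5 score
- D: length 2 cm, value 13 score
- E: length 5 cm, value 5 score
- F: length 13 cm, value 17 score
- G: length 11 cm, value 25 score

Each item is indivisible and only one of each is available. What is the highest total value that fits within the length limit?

Check high-value combinations within 20 cm:
- D+E+G: length 2+5+11=18, value 13+5+25=43
- C+D+G: length 7+2+11=20, value 5+13+25=43
- D+G: length 2+11=13, value 13+25=38
- D+E+F: length 2+5+13=20, value 13+5+17=35
- D+F: length 2+13=15, value 13+17=30
Best: 43 score.

43 score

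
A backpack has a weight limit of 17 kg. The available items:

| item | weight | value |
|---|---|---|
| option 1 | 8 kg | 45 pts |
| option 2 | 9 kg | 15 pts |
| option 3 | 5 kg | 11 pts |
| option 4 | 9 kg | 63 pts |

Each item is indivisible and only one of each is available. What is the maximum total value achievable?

This is a 0/1 knapsack; check combinations near the capacity.
- option 1+option 4: weight 8+9=17, value 45+63=108
- option 3+option 4: weight 5+9=14, value 11+63=74
- option 4: weight 9, value 63
- option 1+option 2: weight 8+9=17, value 45+15=60
Best: 108 pts.

108 pts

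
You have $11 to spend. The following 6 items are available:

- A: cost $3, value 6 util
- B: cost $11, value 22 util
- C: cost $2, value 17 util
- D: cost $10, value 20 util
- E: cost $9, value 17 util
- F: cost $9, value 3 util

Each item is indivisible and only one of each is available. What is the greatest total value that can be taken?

34 util

This is a 0/1 knapsack; check combinations near the capacity.
- C+E: cost 2+9=11, value 17+17=34
- A+C: cost 3+2=5, value 6+17=23
- B: cost 11, value 22
- D: cost 10, value 20
- C+F: cost 2+9=11, value 17+3=20
Best: 34 util.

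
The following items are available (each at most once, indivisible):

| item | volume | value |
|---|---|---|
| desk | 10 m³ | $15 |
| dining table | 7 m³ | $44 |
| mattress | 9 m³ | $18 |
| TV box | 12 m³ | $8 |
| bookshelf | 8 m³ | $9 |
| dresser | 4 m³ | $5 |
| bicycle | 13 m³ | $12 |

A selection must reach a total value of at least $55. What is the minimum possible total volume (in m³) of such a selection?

Subsets with value ≥ 55, sorted by total volume:
- dining table+mattress: volume 16, value 62
- desk+dining table: volume 17, value 59
- dining table+bookshelf+dresser: volume 19, value 58
- dining table+mattress+dresser: volume 20, value 67
Minimum volume: 16 m³.

16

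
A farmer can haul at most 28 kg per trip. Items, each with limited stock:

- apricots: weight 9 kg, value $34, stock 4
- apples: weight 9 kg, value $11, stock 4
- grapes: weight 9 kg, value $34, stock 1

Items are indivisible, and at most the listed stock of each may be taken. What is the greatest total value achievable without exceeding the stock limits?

Best selections within weight 28 and stock limits:
- 2×apricots + 1×grapes: weight 27, value 102
- 3×apricots: weight 27, value 102
Best: $102.

$102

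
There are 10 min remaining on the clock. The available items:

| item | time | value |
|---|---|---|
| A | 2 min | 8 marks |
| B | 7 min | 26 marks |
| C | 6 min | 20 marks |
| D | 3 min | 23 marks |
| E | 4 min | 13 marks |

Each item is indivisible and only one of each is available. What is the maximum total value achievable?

This is a 0/1 knapsack; check combinations near the capacity.
- B+D: time 7+3=10, value 26+23=49
- A+D+E: time 2+3+4=9, value 8+23+13=44
- C+D: time 6+3=9, value 20+23=43
- D+E: time 3+4=7, value 23+13=36
Best: 49 marks.

49 marks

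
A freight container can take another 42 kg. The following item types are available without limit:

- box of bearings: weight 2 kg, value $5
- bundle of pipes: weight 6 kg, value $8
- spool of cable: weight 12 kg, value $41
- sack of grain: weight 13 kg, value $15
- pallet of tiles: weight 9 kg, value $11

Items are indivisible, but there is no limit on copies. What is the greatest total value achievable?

Best value-per-unit is spool of cable at 41/12; filling with it alone gives 3×41 = 123.
Optimal mix: 3×box of bearings + 3×spool of cable → weight 42, value 138.

$138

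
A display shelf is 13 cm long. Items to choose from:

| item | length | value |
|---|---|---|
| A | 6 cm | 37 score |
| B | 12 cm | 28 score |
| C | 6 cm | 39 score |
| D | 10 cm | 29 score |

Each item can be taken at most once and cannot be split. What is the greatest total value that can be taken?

This is a 0/1 knapsack; check combinations near the capacity.
- A+C: length 6+6=12, value 37+39=76
- C: length 6, value 39
- A: length 6, value 37
Best: 76 score.

76 score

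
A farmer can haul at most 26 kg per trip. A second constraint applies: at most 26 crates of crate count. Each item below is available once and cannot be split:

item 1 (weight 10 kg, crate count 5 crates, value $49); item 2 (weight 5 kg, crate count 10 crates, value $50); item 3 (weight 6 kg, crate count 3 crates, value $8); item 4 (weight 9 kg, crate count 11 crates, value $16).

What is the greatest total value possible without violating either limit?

$115

Feasible sets respecting both limits:
- item 1+item 2+item 4: weight 24, crate count 26, value 115
- item 1+item 2+item 3: weight 21, crate count 18, value 107
- item 1+item 2: weight 15, crate count 15, value 99
- item 2+item 3+item 4: weight 20, crate count 24, value 74
Best: $115.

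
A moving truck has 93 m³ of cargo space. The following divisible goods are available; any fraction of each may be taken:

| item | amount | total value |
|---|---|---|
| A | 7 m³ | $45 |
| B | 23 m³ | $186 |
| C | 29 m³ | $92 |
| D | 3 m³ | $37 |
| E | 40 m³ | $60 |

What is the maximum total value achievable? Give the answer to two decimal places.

Take in order of value per unit:
- D (37/3 per unit): all 3 → value 37, running total 37.00
- B (186/23 per unit): all 23 → value 186, running total 223.00
- A (45/7 per unit): all 7 → value 45, running total 268.00
- C (92/29 per unit): all 29 → value 92, running total 360.00
- E (60/40 per unit): 31 of 40 → value 31×60/40 = 46.5000, running total 406.50
Total 406.50.

406.50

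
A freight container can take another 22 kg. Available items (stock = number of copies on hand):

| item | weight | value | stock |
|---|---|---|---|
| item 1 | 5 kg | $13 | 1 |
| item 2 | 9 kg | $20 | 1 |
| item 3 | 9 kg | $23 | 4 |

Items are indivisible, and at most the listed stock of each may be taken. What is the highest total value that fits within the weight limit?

$46

Top feasible selections:
- 2×item 3: weight 18, value 46
- 1×item 2 + 1×item 3: weight 18, value 43
- 1×item 1 + 1×item 3: weight 14, value 36
- 1×item 1 + 1×item 2: weight 14, value 33
Best: $46.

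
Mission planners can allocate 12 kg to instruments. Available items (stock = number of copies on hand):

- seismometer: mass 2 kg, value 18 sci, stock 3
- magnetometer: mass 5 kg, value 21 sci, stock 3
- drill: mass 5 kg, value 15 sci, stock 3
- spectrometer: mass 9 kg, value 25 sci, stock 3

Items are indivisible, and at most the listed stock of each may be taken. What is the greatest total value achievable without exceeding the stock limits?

75 sci

Top feasible selections:
- 3×seismometer + 1×magnetometer: mass 11, value 75
- 3×seismometer + 1×drill: mass 11, value 69
- 1×seismometer + 2×magnetometer: mass 12, value 60
Best: 75 sci.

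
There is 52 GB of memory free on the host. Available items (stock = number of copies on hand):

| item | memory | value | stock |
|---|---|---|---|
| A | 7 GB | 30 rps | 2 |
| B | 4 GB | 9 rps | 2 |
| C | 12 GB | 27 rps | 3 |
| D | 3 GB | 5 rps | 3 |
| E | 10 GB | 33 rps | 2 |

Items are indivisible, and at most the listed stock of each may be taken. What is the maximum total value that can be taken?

Best selections within memory 52 and stock limits:
- 2×A + 1×C + 2×D + 2×E: memory 52, value 163
- 2×A + 1×B + 1×C + 2×E: memory 50, value 162
- 2×A + 2×B + 3×D + 2×E: memory 51, value 159
- 2×A + 1×C + 1×D + 2×E: memory 49, value 158
Best: 163 rps.

163 rps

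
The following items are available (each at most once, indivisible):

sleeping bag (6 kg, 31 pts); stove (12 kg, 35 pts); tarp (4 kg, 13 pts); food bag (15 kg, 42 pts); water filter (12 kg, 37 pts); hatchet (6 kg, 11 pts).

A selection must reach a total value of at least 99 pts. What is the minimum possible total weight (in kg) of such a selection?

Subsets with value ≥ 99, sorted by total weight:
- sleeping bag+stove+water filter: weight 30, value 103
- sleeping bag+food bag+water filter: weight 33, value 110
Minimum weight: 30 kg.

30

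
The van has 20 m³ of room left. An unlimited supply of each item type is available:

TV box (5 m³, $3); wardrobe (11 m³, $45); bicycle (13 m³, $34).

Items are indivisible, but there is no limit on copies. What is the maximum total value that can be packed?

$48

Best value-per-unit is wardrobe at 45/11; filling with it alone gives 1×45 = 45.
Optimal mix: 1×TV box + 1×wardrobe → volume 16, value 48.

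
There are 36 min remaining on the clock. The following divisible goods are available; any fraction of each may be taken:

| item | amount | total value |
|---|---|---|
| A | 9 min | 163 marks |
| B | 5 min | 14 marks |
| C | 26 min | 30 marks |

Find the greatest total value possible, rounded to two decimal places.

202.38

Take in order of value per unit:
- A (163/9 per unit): all 9 → value 163, running total 163.00
- B (14/5 per unit): all 5 → value 14, running total 177.00
- C (30/26 per unit): 22 of 26 → value 22×30/26 = 25.3846, running total 202.38
Total 202.38.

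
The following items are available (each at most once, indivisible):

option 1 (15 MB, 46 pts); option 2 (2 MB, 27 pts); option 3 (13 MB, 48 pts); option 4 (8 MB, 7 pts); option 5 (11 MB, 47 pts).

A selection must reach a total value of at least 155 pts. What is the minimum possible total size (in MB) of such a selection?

Subsets with value ≥ 155, sorted by total size:
- option 1+option 2+option 3+option 5: size 41, value 168
- option 1+option 2+option 3+option 4+option 5: size 49, value 175
Minimum size: 41 MB.

41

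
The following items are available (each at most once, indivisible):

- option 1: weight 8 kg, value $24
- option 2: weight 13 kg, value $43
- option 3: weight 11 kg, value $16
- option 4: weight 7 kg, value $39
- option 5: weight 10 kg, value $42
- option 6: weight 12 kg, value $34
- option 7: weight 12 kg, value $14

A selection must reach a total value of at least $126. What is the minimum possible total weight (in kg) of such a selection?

Subsets with value ≥ 126, sorted by total weight:
- option 1+option 4+option 5+option 6: weight 37, value 139
- option 1+option 2+option 4+option 5: weight 38, value 148
- option 1+option 2+option 4+option 6: weight 40, value 140
Minimum weight: 37 kg.

37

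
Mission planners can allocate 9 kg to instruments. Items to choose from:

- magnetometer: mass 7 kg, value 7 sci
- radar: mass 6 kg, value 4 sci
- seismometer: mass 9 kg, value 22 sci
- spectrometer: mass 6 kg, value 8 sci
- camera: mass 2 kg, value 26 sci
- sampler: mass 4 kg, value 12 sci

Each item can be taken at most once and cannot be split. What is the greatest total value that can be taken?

This is a 0/1 knapsack; check combinations near the capacity.
- camera+sampler: mass 2+4=6, value 26+12=38
- spectrometer+camera: mass 6+2=8, value 8+26=34
- magnetometer+camera: mass 7+2=9, value 7+26=33
- radar+camera: mass 6+2=8, value 4+26=30
Best: 38 sci.

38 sci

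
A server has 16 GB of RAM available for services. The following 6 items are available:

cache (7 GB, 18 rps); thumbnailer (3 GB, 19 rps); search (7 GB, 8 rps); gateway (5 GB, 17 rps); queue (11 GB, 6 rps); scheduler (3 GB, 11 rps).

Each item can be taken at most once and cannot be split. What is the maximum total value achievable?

54 rps

Check high-value combinations within 16 GB:
- cache+thumbnailer+gateway: memory 7+3+5=15, value 18+19+17=54
- cache+thumbnailer+scheduler: memory 7+3+3=13, value 18+19+11=48
- thumbnailer+gateway+scheduler: memory 3+5+3=11, value 19+17+11=47
Best: 54 rps.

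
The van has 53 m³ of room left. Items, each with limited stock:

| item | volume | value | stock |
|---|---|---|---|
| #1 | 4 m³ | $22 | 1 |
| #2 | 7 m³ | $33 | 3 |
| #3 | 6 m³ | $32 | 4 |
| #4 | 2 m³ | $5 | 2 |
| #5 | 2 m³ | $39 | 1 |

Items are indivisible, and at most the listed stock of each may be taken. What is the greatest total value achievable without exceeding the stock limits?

$293

Top feasible selections:
- 1×#1 + 3×#2 + 4×#3 + 1×#4 + 1×#5: volume 53, value 293
- 1×#1 + 3×#2 + 4×#3 + 1×#5: volume 51, value 288
Best: $293.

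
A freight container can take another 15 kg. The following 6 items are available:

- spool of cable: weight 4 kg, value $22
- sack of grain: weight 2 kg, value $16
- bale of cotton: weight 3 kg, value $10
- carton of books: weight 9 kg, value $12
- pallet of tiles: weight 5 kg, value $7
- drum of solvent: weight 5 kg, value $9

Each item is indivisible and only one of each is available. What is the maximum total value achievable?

$57

This is a 0/1 knapsack; check combinations near the capacity.
- spool of cable+sack of grain+bale of cotton+drum of solvent: weight 4+2+3+5=14, value 22+16+10+9=57
- spool of cable+sack of grain+bale of cotton+pallet of tiles: weight 4+2+3+5=14, value 22+16+10+7=55
- spool of cable+sack of grain+carton of books: weight 4+2+9=15, value 22+16+12=50
- spool of cable+sack of grain+bale of cotton: weight 4+2+3=9, value 22+16+10=48
- spool of cable+sack of grain+drum of solvent: weight 4+2+5=11, value 22+16+9=47
Best: $57.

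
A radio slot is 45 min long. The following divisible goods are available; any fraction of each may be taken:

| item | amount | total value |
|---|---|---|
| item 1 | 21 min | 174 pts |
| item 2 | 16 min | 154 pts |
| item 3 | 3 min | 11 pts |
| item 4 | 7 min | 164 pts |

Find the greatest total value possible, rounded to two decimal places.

Take in order of value per unit:
- item 4 (164/7 per unit): all 7 → value 164, running total 164.00
- item 2 (154/16 per unit): all 16 → value 154, running total 318.00
- item 1 (174/21 per unit): all 21 → value 174, running total 492.00
- item 3 (11/3 per unit): 1 of 3 → value 1×11/3 = 3.6667, running total 495.67
Total 495.67.

495.67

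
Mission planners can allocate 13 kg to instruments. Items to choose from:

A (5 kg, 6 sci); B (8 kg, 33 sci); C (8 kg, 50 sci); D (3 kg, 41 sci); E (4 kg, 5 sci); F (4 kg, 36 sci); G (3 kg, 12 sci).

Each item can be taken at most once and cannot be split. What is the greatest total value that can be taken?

91 sci

This is a 0/1 knapsack; check combinations near the capacity.
- C+D: mass 8+3=11, value 50+41=91
- D+F+G: mass 3+4+3=10, value 41+36+12=89
- C+F: mass 8+4=12, value 50+36=86
- A+D+F: mass 5+3+4=12, value 6+41+36=83
Best: 91 sci.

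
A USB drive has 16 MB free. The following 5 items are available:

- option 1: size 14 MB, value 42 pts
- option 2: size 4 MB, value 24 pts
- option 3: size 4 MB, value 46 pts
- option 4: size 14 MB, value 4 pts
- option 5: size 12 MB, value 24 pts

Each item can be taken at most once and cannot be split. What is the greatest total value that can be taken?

Check high-value combinations within 16 MB:
- option 2+option 3: size 4+4=8, value 24+46=70
- option 3+option 5: size 4+12=16, value 46+24=70
- option 2+option 5: size 4+12=16, value 24+24=48
Best: 70 pts.

70 pts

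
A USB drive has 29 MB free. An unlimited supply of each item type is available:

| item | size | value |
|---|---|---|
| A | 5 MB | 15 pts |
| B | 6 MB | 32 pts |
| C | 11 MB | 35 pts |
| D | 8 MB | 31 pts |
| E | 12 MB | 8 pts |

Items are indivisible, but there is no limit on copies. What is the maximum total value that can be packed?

Best value-per-unit is B at 32/6; filling with it alone gives 4×32 = 128.
Optimal mix: 1×A + 4×B → size 29, value 143.

143 pts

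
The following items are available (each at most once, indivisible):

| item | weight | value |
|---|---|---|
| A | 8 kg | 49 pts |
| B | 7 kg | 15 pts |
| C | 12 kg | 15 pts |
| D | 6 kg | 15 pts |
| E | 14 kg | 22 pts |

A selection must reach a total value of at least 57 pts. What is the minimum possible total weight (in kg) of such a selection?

14

Subsets with value ≥ 57, sorted by total weight:
- A+D: weight 14, value 64
- A+B: weight 15, value 64
- A+C: weight 20, value 64
- A+B+D: weight 21, value 79
Minimum weight: 14 kg.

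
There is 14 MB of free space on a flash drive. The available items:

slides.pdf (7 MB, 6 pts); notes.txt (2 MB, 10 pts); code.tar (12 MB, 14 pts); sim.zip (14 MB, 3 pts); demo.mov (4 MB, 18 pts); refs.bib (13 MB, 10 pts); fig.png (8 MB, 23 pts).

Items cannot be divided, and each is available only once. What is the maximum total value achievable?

This is a 0/1 knapsack; check combinations near the capacity.
- notes.txt+demo.mov+fig.png: size 2+4+8=14, value 10+18+23=51
- demo.mov+fig.png: size 4+8=12, value 18+23=41
- slides.pdf+notes.txt+demo.mov: size 7+2+4=13, value 6+10+18=34
Best: 51 pts.

51 pts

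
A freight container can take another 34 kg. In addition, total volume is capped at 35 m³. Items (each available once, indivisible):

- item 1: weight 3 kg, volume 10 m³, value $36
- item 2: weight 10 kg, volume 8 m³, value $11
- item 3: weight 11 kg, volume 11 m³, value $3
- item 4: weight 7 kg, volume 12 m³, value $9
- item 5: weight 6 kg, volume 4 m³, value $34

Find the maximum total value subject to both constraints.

$90

Feasible sets respecting both limits:
- item 1+item 2+item 4+item 5: weight 26, volume 34, value 90
- item 1+item 2+item 3+item 5: weight 30, volume 33, value 84
- item 1+item 2+item 5: weight 19, volume 22, value 81
- item 1+item 4+item 5: weight 16, volume 26, value 79
Best: $90.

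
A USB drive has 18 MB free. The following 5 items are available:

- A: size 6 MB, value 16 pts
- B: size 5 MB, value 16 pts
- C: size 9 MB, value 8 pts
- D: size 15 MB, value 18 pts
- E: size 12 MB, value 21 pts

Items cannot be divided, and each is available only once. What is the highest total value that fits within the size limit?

37 pts

Check high-value combinations within 18 MB:
- B+E: size 5+12=17, value 16+21=37
- A+E: size 6+12=18, value 16+21=37
- A+B: size 6+5=11, value 16+16=32
- B+C: size 5+9=14, value 16+8=24
- A+C: size 6+9=15, value 16+8=24
Best: 37 pts.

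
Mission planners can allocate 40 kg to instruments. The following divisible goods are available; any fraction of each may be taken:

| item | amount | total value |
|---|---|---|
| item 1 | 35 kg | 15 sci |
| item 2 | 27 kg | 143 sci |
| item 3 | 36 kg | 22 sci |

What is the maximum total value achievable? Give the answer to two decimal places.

150.94

Take in order of value per unit:
- item 2 (143/27 per unit): all 27 → value 143, running total 143.00
- item 3 (22/36 per unit): 13 of 36 → value 13×22/36 = 7.9444, running total 150.94
Total 150.94.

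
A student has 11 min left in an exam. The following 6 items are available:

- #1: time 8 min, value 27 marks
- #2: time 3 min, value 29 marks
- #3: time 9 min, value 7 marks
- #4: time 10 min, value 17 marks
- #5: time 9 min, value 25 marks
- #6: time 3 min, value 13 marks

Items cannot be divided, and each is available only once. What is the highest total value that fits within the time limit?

Check high-value combinations within 11 min:
- #1+#2: time 8+3=11, value 27+29=56
- #2+#6: time 3+3=6, value 29+13=42
- #1+#6: time 8+3=11, value 27+13=40
- #2: time 3, value 29
Best: 56 marks.

56 marks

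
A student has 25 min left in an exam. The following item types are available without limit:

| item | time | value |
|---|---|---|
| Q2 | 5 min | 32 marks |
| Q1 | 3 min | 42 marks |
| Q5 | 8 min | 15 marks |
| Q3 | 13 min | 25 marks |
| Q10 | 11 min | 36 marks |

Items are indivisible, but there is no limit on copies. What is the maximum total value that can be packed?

336 marks

Best value-per-unit is Q1 at 42/3, and filling with it alone uses time 8×3=24. No mix of the others beats 8×42 = 336.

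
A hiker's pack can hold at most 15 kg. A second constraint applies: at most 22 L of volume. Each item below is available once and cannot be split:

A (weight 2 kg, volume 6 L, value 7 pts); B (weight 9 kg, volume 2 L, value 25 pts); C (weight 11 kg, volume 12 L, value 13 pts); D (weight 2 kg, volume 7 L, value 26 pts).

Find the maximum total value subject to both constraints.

Feasible sets respecting both limits:
- A+B+D: weight 13, volume 15, value 58
- B+D: weight 11, volume 9, value 51
- C+D: weight 13, volume 19, value 39
- A+D: weight 4, volume 13, value 33
Best: 58 pts.

58 pts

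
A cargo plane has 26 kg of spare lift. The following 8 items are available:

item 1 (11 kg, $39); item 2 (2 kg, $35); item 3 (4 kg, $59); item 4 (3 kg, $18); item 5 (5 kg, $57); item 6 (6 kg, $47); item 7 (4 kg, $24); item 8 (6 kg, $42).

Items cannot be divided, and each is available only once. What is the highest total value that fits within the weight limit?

$258

Check high-value combinations within 26 kg:
- item 2+item 3+item 4+item 5+item 6+item 8: weight 2+4+3+5+6+6=26, value 35+59+18+57+47+42=258
- item 2+item 3+item 5+item 6+item 8: weight 2+4+5+6+6=23, value 35+59+57+47+42=240
- item 2+item 3+item 4+item 5+item 6+item 7: weight 2+4+3+5+6+4=24, value 35+59+18+57+47+24=240
Best: $258.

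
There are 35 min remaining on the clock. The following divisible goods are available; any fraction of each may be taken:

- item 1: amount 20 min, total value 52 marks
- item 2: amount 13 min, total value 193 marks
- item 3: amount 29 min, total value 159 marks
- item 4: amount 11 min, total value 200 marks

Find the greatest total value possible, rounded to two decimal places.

453.31

Take in order of value per unit:
- item 4 (200/11 per unit): all 11 → value 200, running total 200.00
- item 2 (193/13 per unit): all 13 → value 193, running total 393.00
- item 3 (159/29 per unit): 11 of 29 → value 11×159/29 = 60.3103, running total 453.31
Total 453.31.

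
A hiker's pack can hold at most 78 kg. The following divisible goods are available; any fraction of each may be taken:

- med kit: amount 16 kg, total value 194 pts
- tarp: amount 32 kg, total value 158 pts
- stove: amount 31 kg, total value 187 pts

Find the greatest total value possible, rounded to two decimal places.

Take in order of value per unit:
- med kit (194/16 per unit): all 16 → value 194, running total 194.00
- stove (187/31 per unit): all 31 → value 187, running total 381.00
- tarp (158/32 per unit): 31 of 32 → value 31×158/32 = 153.0625, running total 534.06
Total 534.06.

534.06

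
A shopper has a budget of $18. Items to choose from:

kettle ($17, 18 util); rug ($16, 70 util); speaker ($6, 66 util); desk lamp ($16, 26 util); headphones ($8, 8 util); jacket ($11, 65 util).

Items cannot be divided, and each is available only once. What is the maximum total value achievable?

131 util

This is a 0/1 knapsack; check combinations near the capacity.
- speaker+jacket: cost 6+11=17, value 66+65=131
- speaker+headphones: cost 6+8=14, value 66+8=74
- rug: cost 16, value 70
- speaker: cost 6, value 66
- jacket: cost 11, value 65
Best: 131 util.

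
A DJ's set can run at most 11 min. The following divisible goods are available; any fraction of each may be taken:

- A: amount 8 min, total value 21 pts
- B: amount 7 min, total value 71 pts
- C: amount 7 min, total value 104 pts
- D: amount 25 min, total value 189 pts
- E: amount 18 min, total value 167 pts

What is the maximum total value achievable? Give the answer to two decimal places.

Take in order of value per unit:
- C (104/7 per unit): all 7 → value 104, running total 104.00
- B (71/7 per unit): 4 of 7 → value 4×71/7 = 40.5714, running total 144.57
Total 144.57.

144.57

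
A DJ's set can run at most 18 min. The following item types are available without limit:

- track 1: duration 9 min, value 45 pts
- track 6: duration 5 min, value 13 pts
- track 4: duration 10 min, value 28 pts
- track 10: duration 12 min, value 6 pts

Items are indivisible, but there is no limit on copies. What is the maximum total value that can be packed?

Best value-per-unit is track 1 at 45/9, and filling with it alone uses duration 2×9=18. No mix of the others beats 2×45 = 90.

90 pts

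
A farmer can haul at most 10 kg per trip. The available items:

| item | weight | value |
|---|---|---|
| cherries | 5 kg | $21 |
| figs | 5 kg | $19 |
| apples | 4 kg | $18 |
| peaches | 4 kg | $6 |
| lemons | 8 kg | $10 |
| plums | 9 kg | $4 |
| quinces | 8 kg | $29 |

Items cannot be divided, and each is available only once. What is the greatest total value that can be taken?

$40

Check high-value combinations within 10 kg:
- cherries+figs: weight 5+5=10, value 21+19=40
- cherries+apples: weight 5+4=9, value 21+18=39
- figs+apples: weight 5+4=9, value 19+18=37
- quinces: weight 8, value 29
- cherries+peaches: weight 5+4=9, value 21+6=27
Best: $40.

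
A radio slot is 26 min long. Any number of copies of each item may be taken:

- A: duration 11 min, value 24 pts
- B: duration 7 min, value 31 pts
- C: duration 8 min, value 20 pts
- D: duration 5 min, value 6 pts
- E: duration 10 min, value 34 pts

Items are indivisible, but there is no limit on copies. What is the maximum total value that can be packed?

Best value-per-unit is B at 31/7; filling with it alone gives 3×31 = 93.
Optimal mix: 3×B + 1×D → duration 26, value 99.

99 pts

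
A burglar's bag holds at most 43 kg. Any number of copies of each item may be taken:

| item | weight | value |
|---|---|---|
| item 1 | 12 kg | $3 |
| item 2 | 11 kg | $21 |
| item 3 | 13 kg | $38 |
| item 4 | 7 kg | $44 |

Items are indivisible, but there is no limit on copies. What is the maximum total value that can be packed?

Best value-per-unit is item 4 at 44/7, and filling with it alone uses weight 6×7=42. No mix of the others beats 6×44 = 264.

$264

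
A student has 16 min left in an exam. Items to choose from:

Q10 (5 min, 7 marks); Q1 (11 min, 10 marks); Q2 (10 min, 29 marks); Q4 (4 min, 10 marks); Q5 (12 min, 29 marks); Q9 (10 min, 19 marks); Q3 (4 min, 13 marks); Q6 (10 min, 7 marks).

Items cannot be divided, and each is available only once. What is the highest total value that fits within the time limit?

42 marks

This is a 0/1 knapsack; check combinations near the capacity.
- Q2+Q3: time 10+4=14, value 29+13=42
- Q5+Q3: time 12+4=16, value 29+13=42
- Q2+Q4: time 10+4=14, value 29+10=39
- Q4+Q5: time 4+12=16, value 10+29=39
- Q10+Q2: time 5+10=15, value 7+29=36
Best: 42 marks.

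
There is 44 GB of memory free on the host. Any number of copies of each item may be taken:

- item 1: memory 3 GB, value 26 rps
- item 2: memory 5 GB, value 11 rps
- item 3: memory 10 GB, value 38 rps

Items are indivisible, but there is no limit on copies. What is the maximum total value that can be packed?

364 rps

Best value-per-unit is item 1 at 26/3, and filling with it alone uses memory 14×3=42. No mix of the others beats 14×26 = 364.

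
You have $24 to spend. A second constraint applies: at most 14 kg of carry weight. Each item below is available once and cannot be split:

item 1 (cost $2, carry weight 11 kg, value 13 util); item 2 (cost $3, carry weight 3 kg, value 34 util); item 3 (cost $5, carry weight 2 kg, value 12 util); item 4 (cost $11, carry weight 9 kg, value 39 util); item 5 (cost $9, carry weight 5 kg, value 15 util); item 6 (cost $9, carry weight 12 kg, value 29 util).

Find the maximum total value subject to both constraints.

Feasible sets respecting both limits:
- item 2+item 3+item 4: cost 19, carry weight 14, value 85
- item 2+item 4: cost 14, carry weight 12, value 73
- item 2+item 3+item 5: cost 17, carry weight 10, value 61
- item 4+item 5: cost 20, carry weight 14, value 54
Best: 85 util.

85 util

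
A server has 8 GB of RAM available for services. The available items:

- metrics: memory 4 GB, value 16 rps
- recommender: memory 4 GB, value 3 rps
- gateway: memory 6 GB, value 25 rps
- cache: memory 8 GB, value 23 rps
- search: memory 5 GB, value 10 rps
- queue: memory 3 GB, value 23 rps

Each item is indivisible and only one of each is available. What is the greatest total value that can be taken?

39 rps

Check high-value combinations within 8 GB:
- metrics+queue: memory 4+3=7, value 16+23=39
- search+queue: memory 5+3=8, value 10+23=33
- recommender+queue: memory 4+3=7, value 3+23=26
- gateway: memory 6, value 25
- queue: memory 3, value 23
Best: 39 rps.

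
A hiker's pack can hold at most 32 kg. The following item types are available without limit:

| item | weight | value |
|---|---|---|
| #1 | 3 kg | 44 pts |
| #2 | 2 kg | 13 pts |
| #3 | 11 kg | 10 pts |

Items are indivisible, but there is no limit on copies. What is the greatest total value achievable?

453 pts

Best value-per-unit is #1 at 44/3; filling with it alone gives 10×44 = 440.
Optimal mix: 10×#1 + 1×#2 → weight 32, value 453.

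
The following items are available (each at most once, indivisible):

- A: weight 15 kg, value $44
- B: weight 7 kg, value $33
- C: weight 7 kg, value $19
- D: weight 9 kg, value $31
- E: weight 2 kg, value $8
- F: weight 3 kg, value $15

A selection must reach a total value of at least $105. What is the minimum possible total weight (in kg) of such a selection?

28

Subsets with value ≥ 105, sorted by total weight:
- B+C+D+E+F: weight 28, value 106
- A+B+D: weight 31, value 108
- A+B+C+F: weight 32, value 111
Minimum weight: 28 kg.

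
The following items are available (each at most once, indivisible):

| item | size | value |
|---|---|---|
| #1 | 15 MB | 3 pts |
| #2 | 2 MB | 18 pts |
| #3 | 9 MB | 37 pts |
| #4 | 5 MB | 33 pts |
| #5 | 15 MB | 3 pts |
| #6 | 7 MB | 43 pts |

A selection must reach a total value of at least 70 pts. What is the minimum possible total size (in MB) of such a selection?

Subsets with value ≥ 70, sorted by total size:
- #4+#6: size 12, value 76
- #2+#4+#6: size 14, value 94
Minimum size: 12 MB.

12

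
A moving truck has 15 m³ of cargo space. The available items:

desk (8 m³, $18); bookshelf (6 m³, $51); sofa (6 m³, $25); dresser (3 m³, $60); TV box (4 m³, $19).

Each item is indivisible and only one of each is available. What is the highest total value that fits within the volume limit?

Check high-value combinations within 15 m³:
- bookshelf+sofa+dresser: volume 6+6+3=15, value 51+25+60=136
- bookshelf+dresser+TV box: volume 6+3+4=13, value 51+60+19=130
- bookshelf+dresser: volume 6+3=9, value 51+60=111
- sofa+dresser+TV box: volume 6+3+4=13, value 25+60+19=104
- desk+dresser+TV box: volume 8+3+4=15, value 18+60+19=97
Best: $136.

$136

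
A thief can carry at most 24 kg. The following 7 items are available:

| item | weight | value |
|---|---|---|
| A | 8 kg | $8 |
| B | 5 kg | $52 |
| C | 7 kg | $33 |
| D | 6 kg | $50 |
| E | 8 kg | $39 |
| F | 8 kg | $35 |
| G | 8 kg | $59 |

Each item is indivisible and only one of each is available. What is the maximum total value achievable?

$161

Check high-value combinations within 24 kg:
- B+D+G: weight 5+6+8=19, value 52+50+59=161
- B+E+G: weight 5+8+8=21, value 52+39+59=150
- D+E+G: weight 6+8+8=22, value 50+39+59=148
- B+F+G: weight 5+8+8=21, value 52+35+59=146
- B+C+G: weight 5+7+8=20, value 52+33+59=144
Best: $161.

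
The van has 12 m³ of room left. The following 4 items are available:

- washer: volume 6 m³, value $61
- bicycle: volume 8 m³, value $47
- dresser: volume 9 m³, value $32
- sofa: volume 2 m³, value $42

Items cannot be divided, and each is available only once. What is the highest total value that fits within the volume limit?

$103

Check high-value combinations within 12 m³:
- washer+sofa: volume 6+2=8, value 61+42=103
- bicycle+sofa: volume 8+2=10, value 47+42=89
- dresser+sofa: volume 9+2=11, value 32+42=74
Best: $103.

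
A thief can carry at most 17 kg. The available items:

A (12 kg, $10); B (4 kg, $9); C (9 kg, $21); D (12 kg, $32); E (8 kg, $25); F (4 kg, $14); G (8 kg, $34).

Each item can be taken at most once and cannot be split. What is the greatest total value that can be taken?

$59

This is a 0/1 knapsack; check combinations near the capacity.
- E+G: weight 8+8=16, value 25+34=59
- B+F+G: weight 4+4+8=16, value 9+14+34=57
- C+G: weight 9+8=17, value 21+34=55
- F+G: weight 4+8=12, value 14+34=48
Best: $59.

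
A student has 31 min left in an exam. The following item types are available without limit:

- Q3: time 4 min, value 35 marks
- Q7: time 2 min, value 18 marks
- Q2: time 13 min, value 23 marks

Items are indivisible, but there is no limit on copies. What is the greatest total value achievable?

Best value-per-unit is Q7 at 18/2, and filling with it alone uses time 15×2=30. No mix of the others beats 15×18 = 270.

270 marks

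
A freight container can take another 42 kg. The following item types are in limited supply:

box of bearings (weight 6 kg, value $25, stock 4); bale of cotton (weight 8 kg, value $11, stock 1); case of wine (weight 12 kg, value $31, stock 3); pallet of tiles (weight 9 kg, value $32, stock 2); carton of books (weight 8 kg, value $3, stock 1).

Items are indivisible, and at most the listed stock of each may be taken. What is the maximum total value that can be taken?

Top feasible selections:
- 4×box of bearings + 2×pallet of tiles: weight 42, value 164
- 2×box of bearings + 1×case of wine + 2×pallet of tiles: weight 42, value 145
- 4×box of bearings + 1×bale of cotton + 1×pallet of tiles: weight 41, value 143
Best: $164.

$164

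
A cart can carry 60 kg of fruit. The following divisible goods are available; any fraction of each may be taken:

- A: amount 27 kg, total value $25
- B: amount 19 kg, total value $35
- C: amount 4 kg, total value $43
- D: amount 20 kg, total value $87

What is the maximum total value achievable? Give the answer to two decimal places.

180.74

Take in order of value per unit:
- C (43/4 per unit): all 4 → value 43, running total 43.00
- D (87/20 per unit): all 20 → value 87, running total 130.00
- B (35/19 per unit): all 19 → value 35, running total 165.00
- A (25/27 per unit): 17 of 27 → value 17×25/27 = 15.7407, running total 180.74
Total 180.74.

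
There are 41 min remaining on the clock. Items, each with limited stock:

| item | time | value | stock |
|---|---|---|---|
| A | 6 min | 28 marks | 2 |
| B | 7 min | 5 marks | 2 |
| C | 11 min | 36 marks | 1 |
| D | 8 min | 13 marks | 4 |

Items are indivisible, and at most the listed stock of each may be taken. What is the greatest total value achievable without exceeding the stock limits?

118 marks

Best selections within time 41 and stock limits:
- 2×A + 1×C + 2×D: time 39, value 118
- 2×A + 1×B + 1×C + 1×D: time 38, value 110
- 2×A + 1×C + 1×D: time 31, value 105
Best: 118 marks.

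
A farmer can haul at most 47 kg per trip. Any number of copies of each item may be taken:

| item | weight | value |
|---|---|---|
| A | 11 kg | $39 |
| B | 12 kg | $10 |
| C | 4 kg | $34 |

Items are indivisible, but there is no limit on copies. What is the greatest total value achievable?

Best value-per-unit is C at 34/4, and filling with it alone uses weight 11×4=44. No mix of the others beats 11×34 = 374.

$374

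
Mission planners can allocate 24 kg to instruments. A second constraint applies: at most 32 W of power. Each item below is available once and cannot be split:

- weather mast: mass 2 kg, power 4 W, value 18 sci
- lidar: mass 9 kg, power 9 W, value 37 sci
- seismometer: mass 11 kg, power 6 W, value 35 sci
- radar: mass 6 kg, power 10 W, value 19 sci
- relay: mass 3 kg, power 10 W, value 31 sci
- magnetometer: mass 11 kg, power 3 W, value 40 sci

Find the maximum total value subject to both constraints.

108 sci

Feasible sets respecting both limits:
- lidar+relay+magnetometer: mass 23, power 22, value 108
- weather mast+radar+relay+magnetometer: mass 22, power 27, value 108
- lidar+seismometer+relay: mass 23, power 25, value 103
Best: 108 sci.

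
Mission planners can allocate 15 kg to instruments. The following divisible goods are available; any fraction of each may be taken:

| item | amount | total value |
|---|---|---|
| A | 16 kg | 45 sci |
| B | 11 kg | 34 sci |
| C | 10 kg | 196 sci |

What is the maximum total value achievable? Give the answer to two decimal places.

Take in order of value per unit:
- C (196/10 per unit): all 10 → value 196, running total 196.00
- B (34/11 per unit): 5 of 11 → value 5×34/11 = 15.4545, running total 211.45
Total 211.45.

211.45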